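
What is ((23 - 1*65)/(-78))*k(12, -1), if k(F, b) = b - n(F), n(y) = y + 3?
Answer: -112/13 ≈ -8.6154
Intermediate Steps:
n(y) = 3 + y
k(F, b) = -3 + b - F (k(F, b) = b - (3 + F) = b + (-3 - F) = -3 + b - F)
((23 - 1*65)/(-78))*k(12, -1) = ((23 - 1*65)/(-78))*(-3 - 1 - 1*12) = (-(23 - 65)/78)*(-3 - 1 - 12) = -1/78*(-42)*(-16) = (7/13)*(-16) = -112/13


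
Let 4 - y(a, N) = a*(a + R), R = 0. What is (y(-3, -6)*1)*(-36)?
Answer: 180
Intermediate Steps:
y(a, N) = 4 - a² (y(a, N) = 4 - a*(a + 0) = 4 - a*a = 4 - a²)
(y(-3, -6)*1)*(-36) = ((4 - 1*(-3)²)*1)*(-36) = ((4 - 1*9)*1)*(-36) = ((4 - 9)*1)*(-36) = -5*1*(-36) = -5*(-36) = 180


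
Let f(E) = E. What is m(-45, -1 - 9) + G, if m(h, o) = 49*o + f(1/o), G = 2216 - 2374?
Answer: -6481/10 ≈ -648.10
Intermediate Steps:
G = -158
m(h, o) = 1/o + 49*o (m(h, o) = 49*o + 1/o = 1/o + 49*o)
m(-45, -1 - 9) + G = (1/(-1 - 9) + 49*(-1 - 9)) - 158 = (1/(-10) + 49*(-10)) - 158 = (-⅒ - 490) - 158 = -4901/10 - 158 = -6481/10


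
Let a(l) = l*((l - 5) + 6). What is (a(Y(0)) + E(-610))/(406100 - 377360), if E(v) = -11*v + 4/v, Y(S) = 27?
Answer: 569282/2191425 ≈ 0.25978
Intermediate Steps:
a(l) = l*(1 + l) (a(l) = l*((-5 + l) + 6) = l*(1 + l))
(a(Y(0)) + E(-610))/(406100 - 377360) = (27*(1 + 27) + (-11*(-610) + 4/(-610)))/(406100 - 377360) = (27*28 + (6710 + 4*(-1/610)))/28740 = (756 + (6710 - 2/305))*(1/28740) = (756 + 2046548/305)*(1/28740) = (2277128/305)*(1/28740) = 569282/2191425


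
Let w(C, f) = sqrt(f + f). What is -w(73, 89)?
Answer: -sqrt(178) ≈ -13.342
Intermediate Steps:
w(C, f) = sqrt(2)*sqrt(f) (w(C, f) = sqrt(2*f) = sqrt(2)*sqrt(f))
-w(73, 89) = -sqrt(2)*sqrt(89) = -sqrt(178)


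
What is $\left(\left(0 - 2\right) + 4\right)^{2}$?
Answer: $4$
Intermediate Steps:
$\left(\left(0 - 2\right) + 4\right)^{2} = \left(-2 + 4\right)^{2} = 2^{2} = 4$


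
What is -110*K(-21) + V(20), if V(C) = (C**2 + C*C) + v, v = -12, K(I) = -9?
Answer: 1778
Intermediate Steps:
V(C) = -12 + 2*C**2 (V(C) = (C**2 + C*C) - 12 = (C**2 + C**2) - 12 = 2*C**2 - 12 = -12 + 2*C**2)
-110*K(-21) + V(20) = -110*(-9) + (-12 + 2*20**2) = 990 + (-12 + 2*400) = 990 + (-12 + 800) = 990 + 788 = 1778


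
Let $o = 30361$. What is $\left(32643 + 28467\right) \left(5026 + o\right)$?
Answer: $2162499570$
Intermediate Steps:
$\left(32643 + 28467\right) \left(5026 + o\right) = \left(32643 + 28467\right) \left(5026 + 30361\right) = 61110 \cdot 35387 = 2162499570$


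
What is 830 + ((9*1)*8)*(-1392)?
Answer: -99394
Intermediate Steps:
830 + ((9*1)*8)*(-1392) = 830 + (9*8)*(-1392) = 830 + 72*(-1392) = 830 - 100224 = -99394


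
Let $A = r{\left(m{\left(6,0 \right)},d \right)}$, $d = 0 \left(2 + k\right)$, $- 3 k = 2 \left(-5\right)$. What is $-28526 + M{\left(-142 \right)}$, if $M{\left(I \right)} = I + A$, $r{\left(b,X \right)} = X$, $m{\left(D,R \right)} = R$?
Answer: $-28668$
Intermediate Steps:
$k = \frac{10}{3}$ ($k = - \frac{2 \left(-5\right)}{3} = \left(- \frac{1}{3}\right) \left(-10\right) = \frac{10}{3} \approx 3.3333$)
$d = 0$ ($d = 0 \left(2 + \frac{10}{3}\right) = 0 \cdot \frac{16}{3} = 0$)
$A = 0$
$M{\left(I \right)} = I$ ($M{\left(I \right)} = I + 0 = I$)
$-28526 + M{\left(-142 \right)} = -28526 - 142 = -28668$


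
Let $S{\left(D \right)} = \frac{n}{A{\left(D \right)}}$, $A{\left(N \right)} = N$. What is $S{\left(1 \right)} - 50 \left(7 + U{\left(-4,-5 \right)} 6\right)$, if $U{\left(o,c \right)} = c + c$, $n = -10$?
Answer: $2640$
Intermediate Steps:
$U{\left(o,c \right)} = 2 c$
$S{\left(D \right)} = - \frac{10}{D}$
$S{\left(1 \right)} - 50 \left(7 + U{\left(-4,-5 \right)} 6\right) = - \frac{10}{1} - 50 \left(7 + 2 \left(-5\right) 6\right) = \left(-10\right) 1 - 50 \left(7 - 60\right) = -10 - 50 \left(7 - 60\right) = -10 - -2650 = -10 + 2650 = 2640$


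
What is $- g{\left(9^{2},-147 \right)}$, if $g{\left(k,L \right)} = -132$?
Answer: $132$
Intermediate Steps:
$- g{\left(9^{2},-147 \right)} = \left(-1\right) \left(-132\right) = 132$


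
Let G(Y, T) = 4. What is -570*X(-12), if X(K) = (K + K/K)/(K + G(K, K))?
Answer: -3135/4 ≈ -783.75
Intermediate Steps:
X(K) = (1 + K)/(4 + K) (X(K) = (K + K/K)/(K + 4) = (K + 1)/(4 + K) = (1 + K)/(4 + K))
-570*X(-12) = -570*(1 - 12)/(4 - 12) = -570*(-11)/(-8) = -(-285)*(-11)/4 = -570*11/8 = -3135/4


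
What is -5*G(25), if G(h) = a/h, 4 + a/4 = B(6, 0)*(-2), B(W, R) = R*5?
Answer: 16/5 ≈ 3.2000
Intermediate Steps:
B(W, R) = 5*R
a = -16 (a = -16 + 4*((5*0)*(-2)) = -16 + 4*(0*(-2)) = -16 + 4*0 = -16 + 0 = -16)
G(h) = -16/h
-5*G(25) = -(-80)/25 = -5*(-16/25) = 16/5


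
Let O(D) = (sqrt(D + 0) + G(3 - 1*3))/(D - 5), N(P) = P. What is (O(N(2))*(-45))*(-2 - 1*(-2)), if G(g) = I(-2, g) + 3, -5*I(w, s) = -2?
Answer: 0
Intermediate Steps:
I(w, s) = 2/5 (I(w, s) = -1/5*(-2) = 2/5)
G(g) = 17/5 (G(g) = 2/5 + 3 = 17/5)
O(D) = (17/5 + sqrt(D))/(-5 + D) (O(D) = (sqrt(D + 0) + 17/5)/(D - 5) = (sqrt(D) + 17/5)/(-5 + D) = (17/5 + sqrt(D))/(-5 + D))
(O(N(2))*(-45))*(-2 - 1*(-2)) = (((17/5 + sqrt(2))/(-5 + 2))*(-45))*(-2 - 1*(-2)) = (((17/5 + sqrt(2))/(-3))*(-45))*(-2 + 2) = (-(17/5 + sqrt(2))/3*(-45))*0 = ((-17/15 - sqrt(2)/3)*(-45))*0 = (51 + 15*sqrt(2))*0 = 0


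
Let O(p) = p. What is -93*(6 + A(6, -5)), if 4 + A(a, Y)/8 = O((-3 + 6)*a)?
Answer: -10974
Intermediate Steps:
A(a, Y) = -32 + 24*a (A(a, Y) = -32 + 8*((-3 + 6)*a) = -32 + 8*(3*a) = -32 + 24*a)
-93*(6 + A(6, -5)) = -93*(6 + (-32 + 24*6)) = -93*(6 + (-32 + 144)) = -93*(6 + 112) = -93*118 = -10974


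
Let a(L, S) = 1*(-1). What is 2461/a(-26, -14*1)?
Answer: -2461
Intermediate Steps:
a(L, S) = -1
2461/a(-26, -14*1) = 2461/(-1) = 2461*(-1) = -2461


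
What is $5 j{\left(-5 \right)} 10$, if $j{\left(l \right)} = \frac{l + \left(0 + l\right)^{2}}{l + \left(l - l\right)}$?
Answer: $-200$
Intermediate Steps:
$j{\left(l \right)} = \frac{l + l^{2}}{l}$ ($j{\left(l \right)} = \frac{l + l^{2}}{l + 0} = \frac{l + l^{2}}{l}$)
$5 j{\left(-5 \right)} 10 = 5 \left(1 - 5\right) 10 = 5 \left(-4\right) 10 = \left(-20\right) 10 = -200$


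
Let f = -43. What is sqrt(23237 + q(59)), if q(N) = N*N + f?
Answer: 5*sqrt(1067) ≈ 163.32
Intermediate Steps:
q(N) = -43 + N**2 (q(N) = N*N - 43 = N**2 - 43 = -43 + N**2)
sqrt(23237 + q(59)) = sqrt(23237 + (-43 + 59**2)) = sqrt(23237 + (-43 + 3481)) = sqrt(23237 + 3438) = sqrt(26675) = 5*sqrt(1067)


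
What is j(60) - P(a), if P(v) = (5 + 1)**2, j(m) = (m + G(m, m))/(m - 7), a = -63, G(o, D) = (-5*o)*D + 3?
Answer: -19845/53 ≈ -374.43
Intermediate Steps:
G(o, D) = 3 - 5*D*o (G(o, D) = -5*D*o + 3 = 3 - 5*D*o)
j(m) = (3 + m - 5*m**2)/(-7 + m) (j(m) = (m + (3 - 5*m*m))/(m - 7) = (m + (3 - 5*m**2))/(-7 + m) = (3 + m - 5*m**2)/(-7 + m))
P(v) = 36 (P(v) = 6**2 = 36)
j(60) - P(a) = (3 + 60 - 5*60**2)/(-7 + 60) - 1*36 = (3 + 60 - 5*3600)/53 - 36 = (3 + 60 - 18000)/53 - 36 = (1/53)*(-17937) - 36 = -17937/53 - 36 = -19845/53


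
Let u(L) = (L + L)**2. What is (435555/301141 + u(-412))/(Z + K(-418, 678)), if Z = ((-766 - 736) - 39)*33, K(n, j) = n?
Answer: -204467947171/15439800211 ≈ -13.243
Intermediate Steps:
u(L) = 4*L**2 (u(L) = (2*L)**2 = 4*L**2)
Z = -50853 (Z = (-1502 - 39)*33 = -1541*33 = -50853)
(435555/301141 + u(-412))/(Z + K(-418, 678)) = (435555/301141 + 4*(-412)**2)/(-50853 - 418) = (435555*(1/301141) + 4*169744)/(-51271) = (435555/301141 + 678976)*(-1/51271) = (204467947171/301141)*(-1/51271) = -204467947171/15439800211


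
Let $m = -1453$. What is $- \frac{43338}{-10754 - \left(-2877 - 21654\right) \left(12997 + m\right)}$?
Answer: $- \frac{21669}{141587555} \approx -0.00015304$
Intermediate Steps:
$- \frac{43338}{-10754 - \left(-2877 - 21654\right) \left(12997 + m\right)} = - \frac{43338}{-10754 - \left(-2877 - 21654\right) \left(12997 - 1453\right)} = - \frac{43338}{-10754 - \left(-24531\right) 11544} = - \frac{43338}{-10754 - -283185864} = - \frac{43338}{-10754 + 283185864} = - \frac{43338}{283175110} = \left(-43338\right) \frac{1}{283175110} = - \frac{21669}{141587555}$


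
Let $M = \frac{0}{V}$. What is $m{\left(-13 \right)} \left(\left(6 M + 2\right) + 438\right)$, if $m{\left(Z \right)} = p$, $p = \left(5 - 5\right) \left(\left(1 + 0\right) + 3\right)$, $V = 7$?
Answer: $0$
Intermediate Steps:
$M = 0$ ($M = \frac{0}{7} = 0 \cdot \frac{1}{7} = 0$)
$p = 0$ ($p = 0 \left(1 + 3\right) = 0 \cdot 4 = 0$)
$m{\left(Z \right)} = 0$
$m{\left(-13 \right)} \left(\left(6 M + 2\right) + 438\right) = 0 \left(\left(6 \cdot 0 + 2\right) + 438\right) = 0 \left(\left(0 + 2\right) + 438\right) = 0 \left(2 + 438\right) = 0 \cdot 440 = 0$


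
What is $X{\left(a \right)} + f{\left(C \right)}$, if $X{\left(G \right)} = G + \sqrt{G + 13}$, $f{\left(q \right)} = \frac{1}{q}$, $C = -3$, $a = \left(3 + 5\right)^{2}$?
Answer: $\frac{191}{3} + \sqrt{77} \approx 72.442$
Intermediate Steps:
$a = 64$ ($a = 8^{2} = 64$)
$X{\left(G \right)} = G + \sqrt{13 + G}$
$X{\left(a \right)} + f{\left(C \right)} = \left(64 + \sqrt{13 + 64}\right) + \frac{1}{-3} = \left(64 + \sqrt{77}\right) - \frac{1}{3} = \frac{191}{3} + \sqrt{77}$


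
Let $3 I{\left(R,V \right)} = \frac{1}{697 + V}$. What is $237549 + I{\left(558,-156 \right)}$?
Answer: $\frac{385542028}{1623} \approx 2.3755 \cdot 10^{5}$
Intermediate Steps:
$I{\left(R,V \right)} = \frac{1}{3 \left(697 + V\right)}$
$237549 + I{\left(558,-156 \right)} = 237549 + \frac{1}{3 \left(697 - 156\right)} = 237549 + \frac{1}{3 \cdot 541} = 237549 + \frac{1}{3} \cdot \frac{1}{541} = 237549 + \frac{1}{1623} = \frac{385542028}{1623}$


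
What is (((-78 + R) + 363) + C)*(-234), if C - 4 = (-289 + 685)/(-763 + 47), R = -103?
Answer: -7767630/179 ≈ -43395.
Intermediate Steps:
C = 617/179 (C = 4 + (-289 + 685)/(-763 + 47) = 4 + 396/(-716) = 4 + 396*(-1/716) = 4 - 99/179 = 617/179 ≈ 3.4469)
(((-78 + R) + 363) + C)*(-234) = (((-78 - 103) + 363) + 617/179)*(-234) = ((-181 + 363) + 617/179)*(-234) = (182 + 617/179)*(-234) = (33195/179)*(-234) = -7767630/179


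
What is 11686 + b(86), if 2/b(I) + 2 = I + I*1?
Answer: 993311/85 ≈ 11686.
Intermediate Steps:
b(I) = 2/(-2 + 2*I) (b(I) = 2/(-2 + (I + I*1)) = 2/(-2 + (I + I)) = 2/(-2 + 2*I))
11686 + b(86) = 11686 + 1/(-1 + 86) = 11686 + 1/85 = 993311/85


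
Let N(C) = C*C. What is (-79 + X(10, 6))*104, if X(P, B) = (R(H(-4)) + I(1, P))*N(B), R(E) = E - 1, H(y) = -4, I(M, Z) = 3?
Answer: -15704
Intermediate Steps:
N(C) = C**2
R(E) = -1 + E
X(P, B) = -2*B**2 (X(P, B) = ((-1 - 4) + 3)*B**2 = (-5 + 3)*B**2 = -2*B**2)
(-79 + X(10, 6))*104 = (-79 - 2*6**2)*104 = (-79 - 2*36)*104 = (-79 - 72)*104 = -151*104 = -15704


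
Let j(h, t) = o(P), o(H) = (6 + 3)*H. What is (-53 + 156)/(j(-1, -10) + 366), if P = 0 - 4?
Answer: 103/330 ≈ 0.31212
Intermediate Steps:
P = -4
o(H) = 9*H
j(h, t) = -36 (j(h, t) = 9*(-4) = -36)
(-53 + 156)/(j(-1, -10) + 366) = (-53 + 156)/(-36 + 366) = 103/330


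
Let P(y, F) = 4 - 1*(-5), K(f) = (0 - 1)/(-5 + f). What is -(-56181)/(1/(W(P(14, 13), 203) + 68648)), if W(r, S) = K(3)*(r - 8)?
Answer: 7713482757/2 ≈ 3.8567e+9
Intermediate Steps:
K(f) = -1/(-5 + f)
P(y, F) = 9 (P(y, F) = 4 + 5 = 9)
W(r, S) = -4 + r/2 (W(r, S) = (-1/(-5 + 3))*(r - 8) = (-1/(-2))*(-8 + r) = (-1*(-½))*(-8 + r) = (-8 + r)/2 = -4 + r/2)
-(-56181)/(1/(W(P(14, 13), 203) + 68648)) = -(-56181)/(1/((-4 + (½)*9) + 68648)) = -(-56181)/(1/((-4 + 9/2) + 68648)) = -(-56181)/(1/(½ + 68648)) = -(-56181)/(1/(137297/2)) = -(-56181)/2/137297 = -(-56181)*137297/2 = -1*(-7713482757/2) = 7713482757/2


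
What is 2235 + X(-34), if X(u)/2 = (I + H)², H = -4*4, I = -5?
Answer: 3117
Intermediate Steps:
H = -16
X(u) = 882 (X(u) = 2*(-5 - 16)² = 2*(-21)² = 2*441 = 882)
2235 + X(-34) = 2235 + 882 = 3117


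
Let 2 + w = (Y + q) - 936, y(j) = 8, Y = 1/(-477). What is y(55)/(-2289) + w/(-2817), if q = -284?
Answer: 441165661/1025249967 ≈ 0.43030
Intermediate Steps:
Y = -1/477 ≈ -0.0020964
w = -582895/477 (w = -2 + ((-1/477 - 284) - 936) = -2 + (-135469/477 - 936) = -2 - 581941/477 = -582895/477 ≈ -1222.0)
y(55)/(-2289) + w/(-2817) = 8/(-2289) - 582895/477/(-2817) = 8*(-1/2289) - 582895/477*(-1/2817) = -8/2289 + 582895/1343709 = 441165661/1025249967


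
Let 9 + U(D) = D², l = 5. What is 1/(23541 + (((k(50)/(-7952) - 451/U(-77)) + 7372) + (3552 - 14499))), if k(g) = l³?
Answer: 2942240/58744493443 ≈ 5.0085e-5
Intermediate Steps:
k(g) = 125 (k(g) = 5³ = 125)
U(D) = -9 + D²
1/(23541 + (((k(50)/(-7952) - 451/U(-77)) + 7372) + (3552 - 14499))) = 1/(23541 + (((125/(-7952) - 451/(-9 + (-77)²)) + 7372) + (3552 - 14499))) = 1/(23541 + (((125*(-1/7952) - 451/(-9 + 5929)) + 7372) - 10947)) = 1/(23541 + (((-125/7952 - 451/5920) + 7372) - 10947)) = 1/(23541 + ((-270397/2942240 + 7372) - 10947)) = 1/(23541 + (21689922883/2942240 - 10947)) = 1/(23541 - 10518778397/2942240) = 1/(58744493443/2942240) = 2942240/58744493443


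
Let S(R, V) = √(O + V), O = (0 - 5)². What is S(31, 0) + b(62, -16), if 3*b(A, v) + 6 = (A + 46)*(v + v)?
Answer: -1149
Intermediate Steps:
O = 25 (O = (-5)² = 25)
S(R, V) = √(25 + V)
b(A, v) = -2 + 2*v*(46 + A)/3 (b(A, v) = -2 + ((A + 46)*(v + v))/3 = -2 + ((46 + A)*(2*v))/3 = -2 + (2*v*(46 + A))/3 = -2 + 2*v*(46 + A)/3)
S(31, 0) + b(62, -16) = √(25 + 0) + (-2 + (92/3)*(-16) + (⅔)*62*(-16)) = √25 + (-2 - 1472/3 - 1984/3) = 5 - 1154 = -1149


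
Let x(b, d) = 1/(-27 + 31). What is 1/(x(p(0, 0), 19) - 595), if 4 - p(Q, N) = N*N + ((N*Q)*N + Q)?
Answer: -4/2379 ≈ -0.0016814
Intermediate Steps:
p(Q, N) = 4 - Q - N² - Q*N² (p(Q, N) = 4 - (N*N + ((N*Q)*N + Q)) = 4 - (N² + (Q*N² + Q)) = 4 - (N² + (Q + Q*N²)) = 4 - (Q + N² + Q*N²) = 4 + (-Q - N² - Q*N²) = 4 - Q - N² - Q*N²)
x(b, d) = ¼ (x(b, d) = 1/4 = ¼)
1/(x(p(0, 0), 19) - 595) = 1/(¼ - 595) = 1/(-2379/4) = -4/2379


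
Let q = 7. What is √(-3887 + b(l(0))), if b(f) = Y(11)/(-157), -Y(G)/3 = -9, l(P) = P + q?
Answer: I*√95814902/157 ≈ 62.347*I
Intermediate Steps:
l(P) = 7 + P (l(P) = P + 7 = 7 + P)
Y(G) = 27 (Y(G) = -3*(-9) = 27)
b(f) = -27/157 (b(f) = 27/(-157) = 27*(-1/157) = -27/157)
√(-3887 + b(l(0))) = √(-3887 - 27/157) = √(-610286/157) = I*√95814902/157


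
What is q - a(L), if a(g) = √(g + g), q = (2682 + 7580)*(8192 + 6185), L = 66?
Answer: 147536774 - 2*√33 ≈ 1.4754e+8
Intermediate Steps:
q = 147536774 (q = 10262*14377 = 147536774)
a(g) = √2*√g (a(g) = √(2*g) = √2*√g)
q - a(L) = 147536774 - √2*√66 = 147536774 - 2*√33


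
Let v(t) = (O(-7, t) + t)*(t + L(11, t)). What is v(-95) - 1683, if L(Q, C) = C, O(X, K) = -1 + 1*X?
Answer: 17887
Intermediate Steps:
O(X, K) = -1 + X
v(t) = 2*t*(-8 + t) (v(t) = ((-1 - 7) + t)*(t + t) = (-8 + t)*(2*t) = 2*t*(-8 + t))
v(-95) - 1683 = 2*(-95)*(-8 - 95) - 1683 = 2*(-95)*(-103) - 1683 = 19570 - 1683 = 17887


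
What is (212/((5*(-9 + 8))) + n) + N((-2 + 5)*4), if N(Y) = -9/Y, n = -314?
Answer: -7143/20 ≈ -357.15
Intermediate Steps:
(212/((5*(-9 + 8))) + n) + N((-2 + 5)*4) = (212/((5*(-9 + 8))) - 314) - 9*1/(4*(-2 + 5)) = (212/((5*(-1))) - 314) - 9/(3*4) = (212/(-5) - 314) - 9/12 = (212*(-1/5) - 314) - 9*1/12 = (-212/5 - 314) - 3/4 = -1782/5 - 3/4 = -7143/20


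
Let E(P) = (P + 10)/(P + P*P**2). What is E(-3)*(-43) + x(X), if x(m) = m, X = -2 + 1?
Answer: 271/30 ≈ 9.0333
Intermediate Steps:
X = -1
E(P) = (10 + P)/(P + P**3)
E(-3)*(-43) + x(X) = ((10 - 3)/(-3 + (-3)**3))*(-43) - 1 = (7/(-3 - 27))*(-43) - 1 = (7/(-30))*(-43) - 1 = -1/30*7*(-43) - 1 = -7/30*(-43) - 1 = 301/30 - 1 = 271/30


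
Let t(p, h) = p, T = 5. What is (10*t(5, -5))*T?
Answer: 250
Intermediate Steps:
(10*t(5, -5))*T = (10*5)*5 = 50*5 = 250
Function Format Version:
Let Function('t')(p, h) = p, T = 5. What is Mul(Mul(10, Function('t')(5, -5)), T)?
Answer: 250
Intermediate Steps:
Mul(Mul(10, Function('t')(5, -5)), T) = Mul(Mul(10, 5), 5) = Mul(50, 5) = 250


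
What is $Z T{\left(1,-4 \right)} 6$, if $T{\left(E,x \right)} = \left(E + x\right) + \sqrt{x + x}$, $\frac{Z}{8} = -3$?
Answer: $432 - 288 i \sqrt{2} \approx 432.0 - 407.29 i$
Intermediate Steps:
$Z = -24$ ($Z = 8 \left(-3\right) = -24$)
$T{\left(E,x \right)} = E + x + \sqrt{2} \sqrt{x}$ ($T{\left(E,x \right)} = \left(E + x\right) + \sqrt{2 x} = \left(E + x\right) + \sqrt{2} \sqrt{x} = E + x + \sqrt{2} \sqrt{x}$)
$Z T{\left(1,-4 \right)} 6 = - 24 \left(1 - 4 + \sqrt{2} \sqrt{-4}\right) 6 = - 24 \left(1 - 4 + \sqrt{2} \cdot 2 i\right) 6 = - 24 \left(1 - 4 + 2 i \sqrt{2}\right) 6 = - 24 \left(-3 + 2 i \sqrt{2}\right) 6 = \left(72 - 48 i \sqrt{2}\right) 6 = 432 - 288 i \sqrt{2}$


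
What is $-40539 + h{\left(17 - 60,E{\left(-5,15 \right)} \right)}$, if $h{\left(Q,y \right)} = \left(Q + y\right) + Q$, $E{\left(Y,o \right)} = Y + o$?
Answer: $-40615$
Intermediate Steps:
$h{\left(Q,y \right)} = y + 2 Q$
$-40539 + h{\left(17 - 60,E{\left(-5,15 \right)} \right)} = -40539 + \left(\left(-5 + 15\right) + 2 \left(17 - 60\right)\right) = -40539 + \left(10 + 2 \left(17 - 60\right)\right) = -40539 + \left(10 + 2 \left(-43\right)\right) = -40539 + \left(10 - 86\right) = -40539 - 76 = -40615$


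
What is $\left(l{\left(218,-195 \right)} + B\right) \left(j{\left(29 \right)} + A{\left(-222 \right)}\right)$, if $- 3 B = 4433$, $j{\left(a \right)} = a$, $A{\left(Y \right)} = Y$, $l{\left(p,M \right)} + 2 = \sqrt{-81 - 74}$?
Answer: $\frac{856727}{3} - 193 i \sqrt{155} \approx 2.8558 \cdot 10^{5} - 2402.8 i$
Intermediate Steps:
$l{\left(p,M \right)} = -2 + i \sqrt{155}$ ($l{\left(p,M \right)} = -2 + \sqrt{-81 - 74} = -2 + \sqrt{-155} = -2 + i \sqrt{155}$)
$B = - \frac{4433}{3}$ ($B = \left(- \frac{1}{3}\right) 4433 = - \frac{4433}{3} \approx -1477.7$)
$\left(l{\left(218,-195 \right)} + B\right) \left(j{\left(29 \right)} + A{\left(-222 \right)}\right) = \left(\left(-2 + i \sqrt{155}\right) - \frac{4433}{3}\right) \left(29 - 222\right) = \left(- \frac{4439}{3} + i \sqrt{155}\right) \left(-193\right) = \frac{856727}{3} - 193 i \sqrt{155}$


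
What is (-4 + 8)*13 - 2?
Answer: 50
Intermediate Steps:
(-4 + 8)*13 - 2 = 4*13 - 2 = 52 - 2 = 50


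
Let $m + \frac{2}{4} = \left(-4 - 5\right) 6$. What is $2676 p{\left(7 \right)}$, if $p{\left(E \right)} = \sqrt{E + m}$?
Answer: $1338 i \sqrt{190} \approx 18443.0 i$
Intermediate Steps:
$m = - \frac{109}{2}$ ($m = - \frac{1}{2} + \left(-4 - 5\right) 6 = - \frac{1}{2} - 54 = - \frac{109}{2} \approx -54.5$)
$p{\left(E \right)} = \sqrt{- \frac{109}{2} + E}$ ($p{\left(E \right)} = \sqrt{E - \frac{109}{2}} = \sqrt{- \frac{109}{2} + E}$)
$2676 p{\left(7 \right)} = 2676 \frac{\sqrt{-218 + 4 \cdot 7}}{2} = 2676 \frac{\sqrt{-218 + 28}}{2} = 2676 \frac{\sqrt{-190}}{2} = 2676 \frac{i \sqrt{190}}{2} = 1338 i \sqrt{190}$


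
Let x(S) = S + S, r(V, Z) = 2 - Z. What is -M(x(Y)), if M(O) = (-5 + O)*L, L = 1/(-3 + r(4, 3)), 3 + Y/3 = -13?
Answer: -101/4 ≈ -25.250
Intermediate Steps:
Y = -48 (Y = -9 + 3*(-13) = -9 - 39 = -48)
L = -¼ (L = 1/(-3 + (2 - 1*3)) = 1/(-3 + (2 - 3)) = 1/(-3 - 1) = 1/(-4) = -¼ ≈ -0.25000)
x(S) = 2*S
M(O) = 5/4 - O/4 (M(O) = (-5 + O)*(-¼) = 5/4 - O/4)
-M(x(Y)) = -(5/4 - (-48)/2) = -(5/4 - ¼*(-96)) = -(5/4 + 24) = -1*101/4 = -101/4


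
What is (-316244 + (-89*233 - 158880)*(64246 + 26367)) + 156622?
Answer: -16275794843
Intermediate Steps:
(-316244 + (-89*233 - 158880)*(64246 + 26367)) + 156622 = (-316244 + (-20737 - 158880)*90613) + 156622 = (-316244 - 179617*90613) + 156622 = (-316244 - 16275635221) + 156622 = -16275951465 + 156622 = -16275794843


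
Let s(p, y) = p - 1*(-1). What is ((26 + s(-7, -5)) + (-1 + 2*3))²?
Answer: 625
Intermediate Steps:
s(p, y) = 1 + p (s(p, y) = p + 1 = 1 + p)
((26 + s(-7, -5)) + (-1 + 2*3))² = ((26 + (1 - 7)) + (-1 + 2*3))² = ((26 - 6) + (-1 + 6))² = (20 + 5)² = 25² = 625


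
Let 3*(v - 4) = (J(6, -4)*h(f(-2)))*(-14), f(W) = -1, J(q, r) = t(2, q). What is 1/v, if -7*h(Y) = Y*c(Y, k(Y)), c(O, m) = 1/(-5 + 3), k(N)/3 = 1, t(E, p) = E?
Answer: 3/14 ≈ 0.21429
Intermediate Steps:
J(q, r) = 2
k(N) = 3 (k(N) = 3*1 = 3)
c(O, m) = -½ (c(O, m) = 1/(-2) = -½)
h(Y) = Y/14 (h(Y) = -Y*(-1)/(7*2) = -(-1)*Y/14 = Y/14)
v = 14/3 (v = 4 + ((2*((1/14)*(-1)))*(-14))/3 = 4 + ((2*(-1/14))*(-14))/3 = 4 + (-⅐*(-14))/3 = 4 + (⅓)*2 = 4 + ⅔ = 14/3 ≈ 4.6667)
1/v = 1/(14/3) = 3/14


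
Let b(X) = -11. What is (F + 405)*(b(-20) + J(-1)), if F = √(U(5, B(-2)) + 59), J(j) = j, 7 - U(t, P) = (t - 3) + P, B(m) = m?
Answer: -4860 - 12*√66 ≈ -4957.5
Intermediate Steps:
U(t, P) = 10 - P - t (U(t, P) = 7 - ((t - 3) + P) = 7 - ((-3 + t) + P) = 7 - (-3 + P + t) = 7 + (3 - P - t) = 10 - P - t)
F = √66 (F = √((10 - 1*(-2) - 1*5) + 59) = √((10 + 2 - 5) + 59) = √(7 + 59) = √66 ≈ 8.1240)
(F + 405)*(b(-20) + J(-1)) = (√66 + 405)*(-11 - 1) = (405 + √66)*(-12) = -4860 - 12*√66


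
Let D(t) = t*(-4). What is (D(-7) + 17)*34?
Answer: 1530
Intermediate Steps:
D(t) = -4*t
(D(-7) + 17)*34 = (-4*(-7) + 17)*34 = (28 + 17)*34 = 45*34 = 1530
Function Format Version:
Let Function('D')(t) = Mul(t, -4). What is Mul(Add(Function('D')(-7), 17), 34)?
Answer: 1530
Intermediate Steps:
Function('D')(t) = Mul(-4, t)
Mul(Add(Function('D')(-7), 17), 34) = Mul(Add(Mul(-4, -7), 17), 34) = Mul(Add(28, 17), 34) = Mul(45, 34) = 1530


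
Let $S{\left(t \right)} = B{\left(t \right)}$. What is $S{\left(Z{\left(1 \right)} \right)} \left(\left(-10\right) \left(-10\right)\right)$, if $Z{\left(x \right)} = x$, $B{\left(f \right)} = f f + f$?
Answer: $200$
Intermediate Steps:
$B{\left(f \right)} = f + f^{2}$ ($B{\left(f \right)} = f^{2} + f = f + f^{2}$)
$S{\left(t \right)} = t \left(1 + t\right)$
$S{\left(Z{\left(1 \right)} \right)} \left(\left(-10\right) \left(-10\right)\right) = 1 \left(1 + 1\right) \left(\left(-10\right) \left(-10\right)\right) = 1 \cdot 2 \cdot 100 = 2 \cdot 100 = 200$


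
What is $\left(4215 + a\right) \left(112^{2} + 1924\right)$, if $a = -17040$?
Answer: $-185552100$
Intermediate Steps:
$\left(4215 + a\right) \left(112^{2} + 1924\right) = \left(4215 - 17040\right) \left(112^{2} + 1924\right) = - 12825 \left(12544 + 1924\right) = \left(-12825\right) 14468 = -185552100$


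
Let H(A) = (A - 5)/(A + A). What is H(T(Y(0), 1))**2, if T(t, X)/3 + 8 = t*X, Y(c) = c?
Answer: 841/2304 ≈ 0.36502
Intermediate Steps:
T(t, X) = -24 + 3*X*t (T(t, X) = -24 + 3*(t*X) = -24 + 3*(X*t) = -24 + 3*X*t)
H(A) = (-5 + A)/(2*A) (H(A) = (-5 + A)/((2*A)) = (-5 + A)*(1/(2*A)) = (-5 + A)/(2*A))
H(T(Y(0), 1))**2 = ((-5 + (-24 + 3*1*0))/(2*(-24 + 3*1*0)))**2 = ((-5 + (-24 + 0))/(2*(-24 + 0)))**2 = ((1/2)*(-5 - 24)/(-24))**2 = ((1/2)*(-1/24)*(-29))**2 = (29/48)**2 = 841/2304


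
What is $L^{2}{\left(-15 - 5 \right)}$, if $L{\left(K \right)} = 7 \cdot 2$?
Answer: $196$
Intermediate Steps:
$L{\left(K \right)} = 14$
$L^{2}{\left(-15 - 5 \right)} = 14^{2} = 196$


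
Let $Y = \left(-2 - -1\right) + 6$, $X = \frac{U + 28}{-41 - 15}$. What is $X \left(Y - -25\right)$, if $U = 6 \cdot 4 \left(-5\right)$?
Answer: $\frac{345}{7} \approx 49.286$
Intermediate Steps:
$U = -120$ ($U = 24 \left(-5\right) = -120$)
$X = \frac{23}{14}$ ($X = \frac{-120 + 28}{-41 - 15} = - \frac{92}{-56} = \left(-92\right) \left(- \frac{1}{56}\right) = \frac{23}{14} \approx 1.6429$)
$Y = 5$ ($Y = \left(-2 + 1\right) + 6 = -1 + 6 = 5$)
$X \left(Y - -25\right) = \frac{23 \left(5 - -25\right)}{14} = \frac{23 \left(5 + 25\right)}{14} = \frac{23}{14} \cdot 30 = \frac{345}{7}$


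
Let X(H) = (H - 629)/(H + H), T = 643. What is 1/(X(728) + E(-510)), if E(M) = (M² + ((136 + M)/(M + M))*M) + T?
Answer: 1456/379369635 ≈ 3.8379e-6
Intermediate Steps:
X(H) = (-629 + H)/(2*H) (X(H) = (-629 + H)/((2*H)) = (-629 + H)*(1/(2*H)) = (-629 + H)/(2*H))
E(M) = 711 + M² + M/2 (E(M) = (M² + ((136 + M)/(M + M))*M) + 643 = (M² + ((136 + M)/((2*M)))*M) + 643 = (M² + ((136 + M)*(1/(2*M)))*M) + 643 = (M² + ((136 + M)/(2*M))*M) + 643 = (M² + (68 + M/2)) + 643 = (68 + M² + M/2) + 643 = 711 + M² + M/2)
1/(X(728) + E(-510)) = 1/((½)*(-629 + 728)/728 + (711 + (-510)² + (½)*(-510))) = 1/((½)*(1/728)*99 + (711 + 260100 - 255)) = 1/(99/1456 + 260556) = 1/(379369635/1456) = 1456/379369635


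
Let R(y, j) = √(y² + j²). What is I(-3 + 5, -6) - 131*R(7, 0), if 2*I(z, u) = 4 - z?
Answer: -916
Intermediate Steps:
I(z, u) = 2 - z/2 (I(z, u) = (4 - z)/2 = 2 - z/2)
R(y, j) = √(j² + y²)
I(-3 + 5, -6) - 131*R(7, 0) = (2 - (-3 + 5)/2) - 131*√(0² + 7²) = (2 - ½*2) - 131*√(0 + 49) = (2 - 1) - 131*√49 = 1 - 131*7 = 1 - 917 = -916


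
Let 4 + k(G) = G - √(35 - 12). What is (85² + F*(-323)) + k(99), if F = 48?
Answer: -8184 - √23 ≈ -8188.8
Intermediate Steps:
k(G) = -4 + G - √23 (k(G) = -4 + (G - √(35 - 12)) = -4 + (G - √23) = -4 + G - √23)
(85² + F*(-323)) + k(99) = (85² + 48*(-323)) + (-4 + 99 - √23) = (7225 - 15504) + (95 - √23) = -8279 + (95 - √23) = -8184 - √23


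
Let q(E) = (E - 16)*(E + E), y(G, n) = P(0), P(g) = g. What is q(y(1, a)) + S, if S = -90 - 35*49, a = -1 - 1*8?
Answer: -1805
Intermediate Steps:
a = -9 (a = -1 - 8 = -9)
y(G, n) = 0
q(E) = 2*E*(-16 + E) (q(E) = (-16 + E)*(2*E) = 2*E*(-16 + E))
S = -1805 (S = -90 - 1715 = -1805)
q(y(1, a)) + S = 2*0*(-16 + 0) - 1805 = 2*0*(-16) - 1805 = 0 - 1805 = -1805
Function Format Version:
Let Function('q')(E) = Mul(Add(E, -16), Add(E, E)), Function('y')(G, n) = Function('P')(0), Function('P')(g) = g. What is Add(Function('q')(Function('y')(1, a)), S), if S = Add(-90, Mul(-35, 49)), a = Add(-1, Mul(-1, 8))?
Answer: -1805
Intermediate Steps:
a = -9 (a = Add(-1, -8) = -9)
Function('y')(G, n) = 0
Function('q')(E) = Mul(2, E, Add(-16, E)) (Function('q')(E) = Mul(Add(-16, E), Mul(2, E)) = Mul(2, E, Add(-16, E)))
S = -1805 (S = Add(-90, -1715) = -1805)
Add(Function('q')(Function('y')(1, a)), S) = Add(Mul(2, 0, Add(-16, 0)), -1805) = Add(Mul(2, 0, -16), -1805) = Add(0, -1805) = -1805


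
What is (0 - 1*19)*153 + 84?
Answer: -2823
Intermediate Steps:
(0 - 1*19)*153 + 84 = (0 - 19)*153 + 84 = -19*153 + 84 = -2907 + 84 = -2823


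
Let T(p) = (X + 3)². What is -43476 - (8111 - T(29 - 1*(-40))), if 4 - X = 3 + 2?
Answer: -51583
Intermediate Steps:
X = -1 (X = 4 - (3 + 2) = 4 - 1*5 = 4 - 5 = -1)
T(p) = 4 (T(p) = (-1 + 3)² = 2² = 4)
-43476 - (8111 - T(29 - 1*(-40))) = -43476 - (8111 - 1*4) = -43476 - (8111 - 4) = -43476 - 1*8107 = -43476 - 8107 = -51583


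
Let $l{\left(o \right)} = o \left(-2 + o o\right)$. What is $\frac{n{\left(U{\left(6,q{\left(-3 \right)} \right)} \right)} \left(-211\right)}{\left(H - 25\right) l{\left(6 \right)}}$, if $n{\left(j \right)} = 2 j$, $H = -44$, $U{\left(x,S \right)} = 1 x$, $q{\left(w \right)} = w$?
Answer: $\frac{211}{1173} \approx 0.17988$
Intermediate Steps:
$U{\left(x,S \right)} = x$
$l{\left(o \right)} = o \left(-2 + o^{2}\right)$
$\frac{n{\left(U{\left(6,q{\left(-3 \right)} \right)} \right)} \left(-211\right)}{\left(H - 25\right) l{\left(6 \right)}} = \frac{2 \cdot 6 \left(-211\right)}{\left(-44 - 25\right) 6 \left(-2 + 6^{2}\right)} = \frac{12 \left(-211\right)}{\left(-69\right) 6 \left(-2 + 36\right)} = - \frac{2532}{\left(-69\right) 6 \cdot 34} = - \frac{2532}{\left(-69\right) 204} = - \frac{2532}{-14076} = \left(-2532\right) \left(- \frac{1}{14076}\right) = \frac{211}{1173}$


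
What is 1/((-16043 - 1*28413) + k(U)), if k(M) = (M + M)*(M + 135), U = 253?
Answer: 1/151872 ≈ 6.5845e-6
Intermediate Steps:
k(M) = 2*M*(135 + M) (k(M) = (2*M)*(135 + M) = 2*M*(135 + M))
1/((-16043 - 1*28413) + k(U)) = 1/((-16043 - 1*28413) + 2*253*(135 + 253)) = 1/((-16043 - 28413) + 2*253*388) = 1/(-44456 + 196328) = 1/151872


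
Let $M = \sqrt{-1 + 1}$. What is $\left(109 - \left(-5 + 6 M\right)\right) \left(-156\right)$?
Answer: $-17784$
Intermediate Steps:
$M = 0$ ($M = \sqrt{0} = 0$)
$\left(109 - \left(-5 + 6 M\right)\right) \left(-156\right) = \left(109 - \frac{5}{-1}\right) \left(-156\right) = \left(109 + \left(\left(-5\right) \left(-1\right) + 0\right)\right) \left(-156\right) = \left(109 + \left(5 + 0\right)\right) \left(-156\right) = \left(109 + 5\right) \left(-156\right) = 114 \left(-156\right) = -17784$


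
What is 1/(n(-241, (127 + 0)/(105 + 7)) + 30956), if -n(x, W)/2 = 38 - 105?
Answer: 1/31090 ≈ 3.2165e-5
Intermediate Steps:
n(x, W) = 134 (n(x, W) = -2*(38 - 105) = -2*(-67) = 134)
1/(n(-241, (127 + 0)/(105 + 7)) + 30956) = 1/(134 + 30956) = 1/31090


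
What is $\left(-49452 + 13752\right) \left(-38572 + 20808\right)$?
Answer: $634174800$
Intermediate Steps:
$\left(-49452 + 13752\right) \left(-38572 + 20808\right) = \left(-35700\right) \left(-17764\right) = 634174800$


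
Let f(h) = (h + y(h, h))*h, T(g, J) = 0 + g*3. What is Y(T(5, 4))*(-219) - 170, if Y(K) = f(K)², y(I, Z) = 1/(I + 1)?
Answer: -2861984795/256 ≈ -1.1180e+7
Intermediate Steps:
T(g, J) = 3*g (T(g, J) = 0 + 3*g = 3*g)
y(I, Z) = 1/(1 + I)
f(h) = h*(h + 1/(1 + h)) (f(h) = (h + 1/(1 + h))*h = h*(h + 1/(1 + h)))
Y(K) = K²*(1 + K*(1 + K))²/(1 + K)² (Y(K) = (K*(1 + K*(1 + K))/(1 + K))² = K²*(1 + K*(1 + K))²/(1 + K)²)
Y(T(5, 4))*(-219) - 170 = ((3*5)²*(3*5 + 1/(1 + 3*5))²)*(-219) - 170 = (15²*(15 + 1/(1 + 15))²)*(-219) - 170 = (225*(15 + 1/16)²)*(-219) - 170 = (225*(241/16)²)*(-219) - 170 = (225*(58081/256))*(-219) - 170 = (13068225/256)*(-219) - 170 = -2861941275/256 - 170 = -2861984795/256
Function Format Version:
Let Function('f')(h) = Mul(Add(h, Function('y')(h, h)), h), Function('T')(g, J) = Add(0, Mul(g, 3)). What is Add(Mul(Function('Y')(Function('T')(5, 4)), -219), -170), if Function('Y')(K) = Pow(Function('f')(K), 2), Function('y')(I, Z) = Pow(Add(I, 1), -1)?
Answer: Rational(-2861984795, 256) ≈ -1.1180e+7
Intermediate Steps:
Function('T')(g, J) = Mul(3, g) (Function('T')(g, J) = Add(0, Mul(3, g)) = Mul(3, g))
Function('y')(I, Z) = Pow(Add(1, I), -1)
Function('f')(h) = Mul(h, Add(h, Pow(Add(1, h), -1))) (Function('f')(h) = Mul(Add(h, Pow(Add(1, h), -1)), h) = Mul(h, Add(h, Pow(Add(1, h), -1))))
Function('Y')(K) = Mul(Pow(K, 2), Pow(Add(1, K), -2), Pow(Add(1, Mul(K, Add(1, K))), 2)) (Function('Y')(K) = Pow(Mul(K, Pow(Add(1, K), -1), Add(1, Mul(K, Add(1, K)))), 2) = Mul(Pow(K, 2), Pow(Add(1, K), -2), Pow(Add(1, Mul(K, Add(1, K))), 2)))
Add(Mul(Function('Y')(Function('T')(5, 4)), -219), -170) = Add(Mul(Mul(Pow(Mul(3, 5), 2), Pow(Add(Mul(3, 5), Pow(Add(1, Mul(3, 5)), -1)), 2)), -219), -170) = Add(Mul(Mul(Pow(15, 2), Pow(Add(15, Pow(Add(1, 15), -1)), 2)), -219), -170) = Add(Mul(Mul(225, Pow(Add(15, Pow(16, -1)), 2)), -219), -170) = Add(Mul(Mul(225, Pow(Add(15, Rational(1, 16)), 2)), -219), -170) = Add(Mul(Mul(225, Pow(Rational(241, 16), 2)), -219), -170) = Add(Mul(Mul(225, Rational(58081, 256)), -219), -170) = Add(Mul(Rational(13068225, 256), -219), -170) = Add(Rational(-2861941275, 256), -170) = Rational(-2861984795, 256)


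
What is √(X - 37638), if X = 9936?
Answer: 27*I*√38 ≈ 166.44*I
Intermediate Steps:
√(X - 37638) = √(9936 - 37638) = √(-27702) = 27*I*√38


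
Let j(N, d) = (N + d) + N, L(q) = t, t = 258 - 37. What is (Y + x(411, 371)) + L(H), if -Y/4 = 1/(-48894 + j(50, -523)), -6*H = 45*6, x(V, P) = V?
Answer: 31168348/49317 ≈ 632.00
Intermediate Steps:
t = 221
H = -45 (H = -15*6/2 = -1/6*270 = -45)
L(q) = 221
j(N, d) = d + 2*N
Y = 4/49317 (Y = -4/(-48894 + (-523 + 2*50)) = -4/(-48894 + (-523 + 100)) = -4/(-48894 - 423) = -4/(-49317) = -4*(-1/49317) = 4/49317 ≈ 8.1108e-5)
(Y + x(411, 371)) + L(H) = (4/49317 + 411) + 221 = 20269291/49317 + 221 = 31168348/49317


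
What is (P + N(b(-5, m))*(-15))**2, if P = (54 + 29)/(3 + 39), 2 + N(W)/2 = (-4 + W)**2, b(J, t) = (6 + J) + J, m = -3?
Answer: 6089773369/1764 ≈ 3.4523e+6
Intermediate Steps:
b(J, t) = 6 + 2*J
N(W) = -4 + 2*(-4 + W)**2
P = 83/42 ≈ 1.9762
(P + N(b(-5, m))*(-15))**2 = (83/42 + (-4 + 2*(-4 + (6 + 2*(-5)))**2)*(-15))**2 = (83/42 + (-4 + 2*(-4 + (6 - 10))**2)*(-15))**2 = (83/42 + (-4 + 2*(-4 - 4)**2)*(-15))**2 = (83/42 + (-4 + 2*(-8)**2)*(-15))**2 = (83/42 + (-4 + 2*64)*(-15))**2 = (83/42 + (-4 + 128)*(-15))**2 = (83/42 + 124*(-15))**2 = (83/42 - 1860)**2 = (-78037/42)**2 = 6089773369/1764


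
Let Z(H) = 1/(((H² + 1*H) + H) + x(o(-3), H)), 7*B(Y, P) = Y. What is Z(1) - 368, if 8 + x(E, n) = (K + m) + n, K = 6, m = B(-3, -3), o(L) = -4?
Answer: -4041/11 ≈ -367.36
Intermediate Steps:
B(Y, P) = Y/7
m = -3/7 (m = (⅐)*(-3) = -3/7 ≈ -0.42857)
x(E, n) = -17/7 + n (x(E, n) = -8 + ((6 - 3/7) + n) = -8 + (39/7 + n) = -17/7 + n)
Z(H) = 1/(-17/7 + H² + 3*H) (Z(H) = 1/(((H² + 1*H) + H) + (-17/7 + H)) = 1/(((H² + H) + H) + (-17/7 + H)) = 1/(((H + H²) + H) + (-17/7 + H)) = 1/((H² + 2*H) + (-17/7 + H)) = 1/(-17/7 + H² + 3*H))
Z(1) - 368 = 7/(-17 + 7*1² + 21*1) - 368 = 7/(-17 + 7*1 + 21) - 368 = 7/(-17 + 7 + 21) - 368 = 7/11 - 368 = -4041/11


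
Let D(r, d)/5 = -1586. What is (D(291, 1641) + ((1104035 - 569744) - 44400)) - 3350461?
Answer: -2868500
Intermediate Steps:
D(r, d) = -7930 (D(r, d) = 5*(-1586) = -7930)
(D(291, 1641) + ((1104035 - 569744) - 44400)) - 3350461 = (-7930 + ((1104035 - 569744) - 44400)) - 3350461 = (-7930 + (534291 - 44400)) - 3350461 = (-7930 + 489891) - 3350461 = 481961 - 3350461 = -2868500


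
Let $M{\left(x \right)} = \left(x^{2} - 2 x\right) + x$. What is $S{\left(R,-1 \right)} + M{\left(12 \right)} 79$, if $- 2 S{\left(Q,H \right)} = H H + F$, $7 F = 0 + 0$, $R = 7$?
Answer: $\frac{20855}{2} \approx 10428.0$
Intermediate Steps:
$F = 0$ ($F = \frac{0 + 0}{7} = \frac{1}{7} \cdot 0 = 0$)
$M{\left(x \right)} = x^{2} - x$
$S{\left(Q,H \right)} = - \frac{H^{2}}{2}$ ($S{\left(Q,H \right)} = - \frac{H H + 0}{2} = - \frac{H^{2} + 0}{2} = - \frac{H^{2}}{2}$)
$S{\left(R,-1 \right)} + M{\left(12 \right)} 79 = - \frac{\left(-1\right)^{2}}{2} + 12 \left(-1 + 12\right) 79 = \left(- \frac{1}{2}\right) 1 + 12 \cdot 11 \cdot 79 = - \frac{1}{2} + 132 \cdot 79 = - \frac{1}{2} + 10428 = \frac{20855}{2}$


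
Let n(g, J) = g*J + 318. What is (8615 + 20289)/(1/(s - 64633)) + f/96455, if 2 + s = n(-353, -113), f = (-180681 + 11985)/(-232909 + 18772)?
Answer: -49102756161807592/69544055 ≈ -7.0607e+8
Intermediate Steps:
f = 568/721 (f = -168696/(-214137) = -168696*(-1/214137) = 568/721 ≈ 0.78780)
n(g, J) = 318 + J*g (n(g, J) = J*g + 318 = 318 + J*g)
s = 40205 (s = -2 + (318 - 113*(-353)) = -2 + (318 + 39889) = -2 + 40207 = 40205)
(8615 + 20289)/(1/(s - 64633)) + f/96455 = (8615 + 20289)/(1/(40205 - 64633)) + (568/721)/96455 = 28904/(1/(-24428)) + (568/721)*(1/96455) = 28904/(-1/24428) + 568/69544055 = 28904*(-24428) + 568/69544055 = -706066912 + 568/69544055 = -49102756161807592/69544055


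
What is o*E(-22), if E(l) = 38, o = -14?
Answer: -532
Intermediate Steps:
o*E(-22) = -14*38 = -532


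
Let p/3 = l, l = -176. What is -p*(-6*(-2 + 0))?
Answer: 6336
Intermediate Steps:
p = -528 (p = 3*(-176) = -528)
-p*(-6*(-2 + 0)) = -(-528)*(-6*(-2 + 0)) = -(-528)*(-6*(-2)) = -(-528)*12 = -1*(-6336) = 6336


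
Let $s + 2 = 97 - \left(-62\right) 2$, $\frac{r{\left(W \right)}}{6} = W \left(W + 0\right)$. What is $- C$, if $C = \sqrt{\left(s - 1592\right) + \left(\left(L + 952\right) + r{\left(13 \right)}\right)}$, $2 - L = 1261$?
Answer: $- 3 i \sqrt{74} \approx - 25.807 i$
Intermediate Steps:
$L = -1259$ ($L = 2 - 1261 = -1259$)
$r{\left(W \right)} = 6 W^{2}$ ($r{\left(W \right)} = 6 W \left(W + 0\right) = 6 W W = 6 W^{2}$)
$s = 219$ ($s = -2 - \left(-97 - 124\right) = -2 + \left(97 - -124\right) = -2 + \left(97 + 124\right) = -2 + 221 = 219$)
$C = 3 i \sqrt{74}$ ($C = \sqrt{\left(219 - 1592\right) + \left(\left(-1259 + 952\right) + 6 \cdot 13^{2}\right)} = \sqrt{\left(219 - 1592\right) + \left(-307 + 6 \cdot 169\right)} = \sqrt{-1373 + \left(-307 + 1014\right)} = \sqrt{-1373 + 707} = \sqrt{-666} = 3 i \sqrt{74} \approx 25.807 i$)
$- C = - 3 i \sqrt{74}$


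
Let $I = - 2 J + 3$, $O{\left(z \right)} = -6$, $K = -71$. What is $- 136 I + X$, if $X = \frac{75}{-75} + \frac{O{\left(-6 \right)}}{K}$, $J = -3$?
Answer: $- \frac{86969}{71} \approx -1224.9$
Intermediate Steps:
$I = 9$ ($I = \left(-2\right) \left(-3\right) + 3 = 6 + 3 = 9$)
$X = - \frac{65}{71}$ ($X = \frac{75}{-75} - \frac{6}{-71} = 75 \left(- \frac{1}{75}\right) - - \frac{6}{71} = -1 + \frac{6}{71} = - \frac{65}{71} \approx -0.91549$)
$- 136 I + X = \left(-136\right) 9 - \frac{65}{71} = -1224 - \frac{65}{71} = - \frac{86969}{71}$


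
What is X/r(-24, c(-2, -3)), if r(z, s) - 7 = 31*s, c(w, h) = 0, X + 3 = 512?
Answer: 509/7 ≈ 72.714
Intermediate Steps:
X = 509 (X = -3 + 512 = 509)
r(z, s) = 7 + 31*s
X/r(-24, c(-2, -3)) = 509/(7 + 31*0) = 509/(7 + 0) = 509/7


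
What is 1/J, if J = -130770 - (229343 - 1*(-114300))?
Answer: -1/474413 ≈ -2.1079e-6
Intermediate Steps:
J = -474413 (J = -130770 - (229343 + 114300) = -130770 - 1*343643 = -130770 - 343643 = -474413)
1/J = 1/(-474413) = -1/474413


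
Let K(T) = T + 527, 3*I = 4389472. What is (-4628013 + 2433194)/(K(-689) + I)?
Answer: -6584457/4388986 ≈ -1.5002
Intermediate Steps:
I = 4389472/3 (I = (⅓)*4389472 = 4389472/3 ≈ 1.4632e+6)
K(T) = 527 + T
(-4628013 + 2433194)/(K(-689) + I) = (-4628013 + 2433194)/((527 - 689) + 4389472/3) = -2194819/(-162 + 4389472/3) = -2194819/4388986/3 = -2194819*3/4388986 = -6584457/4388986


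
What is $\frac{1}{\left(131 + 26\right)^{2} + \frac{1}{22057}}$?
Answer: $\frac{22057}{543682994} \approx 4.057 \cdot 10^{-5}$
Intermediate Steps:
$\frac{1}{\left(131 + 26\right)^{2} + \frac{1}{22057}} = \frac{1}{157^{2} + \frac{1}{22057}} = \frac{1}{24649 + \frac{1}{22057}} = \frac{1}{\frac{543682994}{22057}} = \frac{22057}{543682994}$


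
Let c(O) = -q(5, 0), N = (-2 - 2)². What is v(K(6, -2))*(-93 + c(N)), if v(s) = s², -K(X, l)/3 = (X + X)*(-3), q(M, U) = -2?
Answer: -1061424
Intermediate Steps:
N = 16 (N = (-4)² = 16)
K(X, l) = 18*X (K(X, l) = -3*(X + X)*(-3) = -3*2*X*(-3) = -(-18)*X = 18*X)
c(O) = 2 (c(O) = -1*(-2) = 2)
v(K(6, -2))*(-93 + c(N)) = (18*6)²*(-93 + 2) = 108²*(-91) = 11664*(-91) = -1061424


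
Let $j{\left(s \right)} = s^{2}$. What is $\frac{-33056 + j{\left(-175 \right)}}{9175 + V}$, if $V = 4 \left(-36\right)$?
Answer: $- \frac{221}{821} \approx -0.26918$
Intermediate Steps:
$V = -144$
$\frac{-33056 + j{\left(-175 \right)}}{9175 + V} = \frac{-33056 + \left(-175\right)^{2}}{9175 - 144} = \frac{-33056 + 30625}{9031} = \left(-2431\right) \frac{1}{9031} = - \frac{221}{821}$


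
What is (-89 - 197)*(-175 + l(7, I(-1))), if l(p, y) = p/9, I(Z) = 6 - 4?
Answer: 448448/9 ≈ 49828.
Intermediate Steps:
I(Z) = 2
l(p, y) = p/9 (l(p, y) = p*(⅑) = p/9)
(-89 - 197)*(-175 + l(7, I(-1))) = (-89 - 197)*(-175 + (⅑)*7) = -286*(-175 + 7/9) = -286*(-1568/9) = 448448/9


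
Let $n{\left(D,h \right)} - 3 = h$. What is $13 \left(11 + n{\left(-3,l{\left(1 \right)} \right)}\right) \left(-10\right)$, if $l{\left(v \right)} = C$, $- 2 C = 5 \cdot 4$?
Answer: $-520$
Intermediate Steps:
$C = -10$ ($C = - \frac{5 \cdot 4}{2} = \left(- \frac{1}{2}\right) 20 = -10$)
$l{\left(v \right)} = -10$
$n{\left(D,h \right)} = 3 + h$
$13 \left(11 + n{\left(-3,l{\left(1 \right)} \right)}\right) \left(-10\right) = 13 \left(11 + \left(3 - 10\right)\right) \left(-10\right) = 13 \left(11 - 7\right) \left(-10\right) = 13 \cdot 4 \left(-10\right) = 52 \left(-10\right) = -520$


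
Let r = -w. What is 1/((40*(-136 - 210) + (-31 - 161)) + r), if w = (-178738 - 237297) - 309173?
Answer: 1/711176 ≈ 1.4061e-6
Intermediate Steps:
w = -725208 (w = -416035 - 309173 = -725208)
r = 725208 (r = -1*(-725208) = 725208)
1/((40*(-136 - 210) + (-31 - 161)) + r) = 1/((40*(-136 - 210) + (-31 - 161)) + 725208) = 1/((40*(-346) - 192) + 725208) = 1/((-13840 - 192) + 725208) = 1/(-14032 + 725208) = 1/711176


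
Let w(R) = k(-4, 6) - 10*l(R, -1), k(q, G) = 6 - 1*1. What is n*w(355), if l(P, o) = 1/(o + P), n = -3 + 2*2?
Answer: 880/177 ≈ 4.9717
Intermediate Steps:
k(q, G) = 5 (k(q, G) = 6 - 1 = 5)
n = 1 (n = -3 + 4 = 1)
l(P, o) = 1/(P + o)
w(R) = 5 - 10/(-1 + R) (w(R) = 5 - 10/(R - 1) = 5 - 10/(-1 + R))
n*w(355) = 1*(5*(-3 + 355)/(-1 + 355)) = 1*(5*352/354) = 1*(5*(1/354)*352) = 1*(880/177) = 880/177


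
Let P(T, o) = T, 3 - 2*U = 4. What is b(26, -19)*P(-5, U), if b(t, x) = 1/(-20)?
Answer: ¼ ≈ 0.25000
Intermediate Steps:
U = -½ (U = 3/2 - ½*4 = 3/2 - 2 = -½ ≈ -0.50000)
b(t, x) = -1/20
b(26, -19)*P(-5, U) = -1/20*(-5) = ¼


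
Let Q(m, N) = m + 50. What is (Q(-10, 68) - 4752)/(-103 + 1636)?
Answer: -4712/1533 ≈ -3.0737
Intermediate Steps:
Q(m, N) = 50 + m
(Q(-10, 68) - 4752)/(-103 + 1636) = ((50 - 10) - 4752)/(-103 + 1636) = (40 - 4752)/1533 = -4712*1/1533 = -4712/1533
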